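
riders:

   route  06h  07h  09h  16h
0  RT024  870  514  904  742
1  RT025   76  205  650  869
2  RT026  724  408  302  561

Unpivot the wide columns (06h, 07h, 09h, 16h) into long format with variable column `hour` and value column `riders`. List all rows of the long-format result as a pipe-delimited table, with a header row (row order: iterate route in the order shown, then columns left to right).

Each (route, column) pair becomes one row: 3 × 4 = 12 rows.
For example, (RT024, 06h) → riders=870.

| route | hour | riders |
| RT024 | 06h | 870 |
| RT024 | 07h | 514 |
| RT024 | 09h | 904 |
| RT024 | 16h | 742 |
| RT025 | 06h | 76 |
| RT025 | 07h | 205 |
| RT025 | 09h | 650 |
| RT025 | 16h | 869 |
| RT026 | 06h | 724 |
| RT026 | 07h | 408 |
| RT026 | 09h | 302 |
| RT026 | 16h | 561 |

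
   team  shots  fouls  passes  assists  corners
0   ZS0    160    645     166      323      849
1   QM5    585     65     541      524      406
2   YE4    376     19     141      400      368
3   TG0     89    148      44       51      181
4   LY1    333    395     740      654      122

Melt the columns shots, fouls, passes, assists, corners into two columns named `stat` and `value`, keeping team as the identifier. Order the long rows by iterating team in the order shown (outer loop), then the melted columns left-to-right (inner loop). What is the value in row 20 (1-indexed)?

181

25 rows total (5 × 5). Row 20: index ⌊(20-1)/5⌋ = 3 into team → TG0; (20-1) mod 5 = 4 into the melted columns → corners.
So row 20 is (TG0, corners, 181); value = 181.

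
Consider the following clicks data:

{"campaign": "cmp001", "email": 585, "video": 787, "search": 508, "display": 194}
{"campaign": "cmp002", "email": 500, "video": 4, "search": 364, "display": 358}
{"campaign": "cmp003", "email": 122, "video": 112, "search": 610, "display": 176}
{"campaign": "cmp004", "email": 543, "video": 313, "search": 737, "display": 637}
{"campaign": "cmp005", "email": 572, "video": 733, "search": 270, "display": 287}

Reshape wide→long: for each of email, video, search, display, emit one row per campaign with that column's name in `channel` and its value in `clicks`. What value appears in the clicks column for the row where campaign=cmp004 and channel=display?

Unpivoting turns each (campaign, wide-column) pair into one long row.
The wide cell at row cmp004, column display holds 637, so the long row (cmp004, display) has clicks=637.

637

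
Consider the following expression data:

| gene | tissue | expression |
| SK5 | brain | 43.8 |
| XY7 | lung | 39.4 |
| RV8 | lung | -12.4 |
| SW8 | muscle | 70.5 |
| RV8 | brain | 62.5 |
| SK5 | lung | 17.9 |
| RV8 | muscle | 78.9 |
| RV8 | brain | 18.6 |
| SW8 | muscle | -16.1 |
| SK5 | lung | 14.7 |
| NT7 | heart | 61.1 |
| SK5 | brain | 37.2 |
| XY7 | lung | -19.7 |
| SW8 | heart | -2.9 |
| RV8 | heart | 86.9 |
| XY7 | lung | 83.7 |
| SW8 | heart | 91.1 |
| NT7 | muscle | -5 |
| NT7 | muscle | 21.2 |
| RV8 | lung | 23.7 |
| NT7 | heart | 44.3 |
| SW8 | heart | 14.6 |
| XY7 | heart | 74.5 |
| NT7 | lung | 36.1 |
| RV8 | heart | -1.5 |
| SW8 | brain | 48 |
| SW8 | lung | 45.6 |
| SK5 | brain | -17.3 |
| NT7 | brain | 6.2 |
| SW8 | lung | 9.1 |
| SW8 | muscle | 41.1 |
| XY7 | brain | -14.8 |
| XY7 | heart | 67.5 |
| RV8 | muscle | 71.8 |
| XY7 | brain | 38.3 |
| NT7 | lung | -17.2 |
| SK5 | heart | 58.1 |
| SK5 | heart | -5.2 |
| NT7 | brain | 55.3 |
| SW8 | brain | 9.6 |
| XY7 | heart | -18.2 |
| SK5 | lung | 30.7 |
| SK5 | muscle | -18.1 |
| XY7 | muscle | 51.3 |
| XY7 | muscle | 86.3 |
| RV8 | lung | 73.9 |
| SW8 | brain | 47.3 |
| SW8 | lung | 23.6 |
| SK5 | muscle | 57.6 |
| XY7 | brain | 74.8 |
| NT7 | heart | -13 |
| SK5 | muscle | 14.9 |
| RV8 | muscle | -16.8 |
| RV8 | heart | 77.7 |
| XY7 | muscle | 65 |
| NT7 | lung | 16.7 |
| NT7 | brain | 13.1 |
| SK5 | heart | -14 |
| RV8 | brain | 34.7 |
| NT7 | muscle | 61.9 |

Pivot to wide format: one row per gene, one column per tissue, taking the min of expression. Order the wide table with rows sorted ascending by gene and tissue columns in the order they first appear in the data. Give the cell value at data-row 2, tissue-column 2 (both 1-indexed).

-12.4

With rows sorted ascending by gene, row 2 is gene=RV8. tissue columns in first-appearance order: brain, lung, muscle, heart; column 2 is lung.
Long rows with gene=RV8, tissue=lung: min(-12.4, 23.7, 73.9) = -12.4.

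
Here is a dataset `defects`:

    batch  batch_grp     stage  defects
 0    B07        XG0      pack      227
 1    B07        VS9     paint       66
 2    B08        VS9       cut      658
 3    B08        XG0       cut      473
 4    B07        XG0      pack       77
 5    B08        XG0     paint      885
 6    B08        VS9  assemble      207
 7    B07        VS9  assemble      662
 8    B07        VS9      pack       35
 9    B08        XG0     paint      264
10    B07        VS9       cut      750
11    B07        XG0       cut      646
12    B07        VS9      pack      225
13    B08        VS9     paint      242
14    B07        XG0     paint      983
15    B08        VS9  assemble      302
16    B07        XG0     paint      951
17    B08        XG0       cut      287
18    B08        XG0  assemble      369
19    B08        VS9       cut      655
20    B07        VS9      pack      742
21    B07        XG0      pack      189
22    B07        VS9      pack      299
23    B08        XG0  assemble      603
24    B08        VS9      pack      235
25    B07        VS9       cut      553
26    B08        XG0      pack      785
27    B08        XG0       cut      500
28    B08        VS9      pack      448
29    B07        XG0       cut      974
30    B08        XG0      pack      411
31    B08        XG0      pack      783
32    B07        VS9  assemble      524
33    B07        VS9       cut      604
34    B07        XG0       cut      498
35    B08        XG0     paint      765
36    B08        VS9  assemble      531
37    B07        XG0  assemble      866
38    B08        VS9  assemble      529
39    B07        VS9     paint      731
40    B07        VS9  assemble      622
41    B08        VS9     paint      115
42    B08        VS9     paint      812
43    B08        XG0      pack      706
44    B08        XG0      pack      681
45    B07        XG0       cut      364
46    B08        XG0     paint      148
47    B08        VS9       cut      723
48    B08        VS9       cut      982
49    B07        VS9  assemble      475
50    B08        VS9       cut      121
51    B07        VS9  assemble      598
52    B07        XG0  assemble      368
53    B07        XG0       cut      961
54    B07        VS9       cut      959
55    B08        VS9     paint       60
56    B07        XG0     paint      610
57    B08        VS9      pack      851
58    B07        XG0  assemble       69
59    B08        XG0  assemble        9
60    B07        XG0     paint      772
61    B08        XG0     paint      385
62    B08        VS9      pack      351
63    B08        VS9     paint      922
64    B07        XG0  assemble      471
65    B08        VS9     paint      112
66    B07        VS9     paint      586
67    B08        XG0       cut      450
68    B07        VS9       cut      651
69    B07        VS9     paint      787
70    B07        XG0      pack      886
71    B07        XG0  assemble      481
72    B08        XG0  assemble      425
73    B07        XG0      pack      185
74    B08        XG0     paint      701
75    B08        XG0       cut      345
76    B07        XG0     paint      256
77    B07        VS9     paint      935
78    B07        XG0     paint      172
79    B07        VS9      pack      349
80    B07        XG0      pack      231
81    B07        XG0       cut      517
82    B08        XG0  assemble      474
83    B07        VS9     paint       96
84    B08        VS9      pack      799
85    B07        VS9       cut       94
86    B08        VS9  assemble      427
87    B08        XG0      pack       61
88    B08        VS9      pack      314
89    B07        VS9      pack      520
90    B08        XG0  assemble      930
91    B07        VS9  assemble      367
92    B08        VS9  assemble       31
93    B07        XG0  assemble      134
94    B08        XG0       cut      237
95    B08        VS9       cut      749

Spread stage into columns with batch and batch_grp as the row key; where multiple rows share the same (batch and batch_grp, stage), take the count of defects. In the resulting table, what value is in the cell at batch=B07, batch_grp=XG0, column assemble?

Rows with batch=B07, batch_grp=XG0 and stage=assemble: defects values are 866, 368, 69, 471, 481, 134.
6 rows match — count = 6.

6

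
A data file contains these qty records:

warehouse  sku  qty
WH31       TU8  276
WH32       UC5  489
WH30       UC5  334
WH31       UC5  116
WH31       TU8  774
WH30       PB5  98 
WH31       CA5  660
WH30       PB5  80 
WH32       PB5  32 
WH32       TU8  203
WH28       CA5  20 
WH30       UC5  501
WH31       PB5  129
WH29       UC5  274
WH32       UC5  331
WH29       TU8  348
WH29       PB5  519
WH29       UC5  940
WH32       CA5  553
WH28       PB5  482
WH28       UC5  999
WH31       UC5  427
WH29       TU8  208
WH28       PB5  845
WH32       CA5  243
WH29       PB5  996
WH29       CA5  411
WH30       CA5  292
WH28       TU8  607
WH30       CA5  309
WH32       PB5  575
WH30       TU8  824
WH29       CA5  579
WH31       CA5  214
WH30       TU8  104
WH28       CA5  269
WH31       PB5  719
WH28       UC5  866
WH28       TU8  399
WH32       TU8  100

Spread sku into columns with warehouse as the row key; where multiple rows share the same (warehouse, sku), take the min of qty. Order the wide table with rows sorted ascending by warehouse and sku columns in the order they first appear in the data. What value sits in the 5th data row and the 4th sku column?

243

With rows sorted ascending by warehouse, row 5 is warehouse=WH32. sku columns in first-appearance order: TU8, UC5, PB5, CA5; column 4 is CA5.
Long rows with warehouse=WH32, sku=CA5: min(553, 243) = 243.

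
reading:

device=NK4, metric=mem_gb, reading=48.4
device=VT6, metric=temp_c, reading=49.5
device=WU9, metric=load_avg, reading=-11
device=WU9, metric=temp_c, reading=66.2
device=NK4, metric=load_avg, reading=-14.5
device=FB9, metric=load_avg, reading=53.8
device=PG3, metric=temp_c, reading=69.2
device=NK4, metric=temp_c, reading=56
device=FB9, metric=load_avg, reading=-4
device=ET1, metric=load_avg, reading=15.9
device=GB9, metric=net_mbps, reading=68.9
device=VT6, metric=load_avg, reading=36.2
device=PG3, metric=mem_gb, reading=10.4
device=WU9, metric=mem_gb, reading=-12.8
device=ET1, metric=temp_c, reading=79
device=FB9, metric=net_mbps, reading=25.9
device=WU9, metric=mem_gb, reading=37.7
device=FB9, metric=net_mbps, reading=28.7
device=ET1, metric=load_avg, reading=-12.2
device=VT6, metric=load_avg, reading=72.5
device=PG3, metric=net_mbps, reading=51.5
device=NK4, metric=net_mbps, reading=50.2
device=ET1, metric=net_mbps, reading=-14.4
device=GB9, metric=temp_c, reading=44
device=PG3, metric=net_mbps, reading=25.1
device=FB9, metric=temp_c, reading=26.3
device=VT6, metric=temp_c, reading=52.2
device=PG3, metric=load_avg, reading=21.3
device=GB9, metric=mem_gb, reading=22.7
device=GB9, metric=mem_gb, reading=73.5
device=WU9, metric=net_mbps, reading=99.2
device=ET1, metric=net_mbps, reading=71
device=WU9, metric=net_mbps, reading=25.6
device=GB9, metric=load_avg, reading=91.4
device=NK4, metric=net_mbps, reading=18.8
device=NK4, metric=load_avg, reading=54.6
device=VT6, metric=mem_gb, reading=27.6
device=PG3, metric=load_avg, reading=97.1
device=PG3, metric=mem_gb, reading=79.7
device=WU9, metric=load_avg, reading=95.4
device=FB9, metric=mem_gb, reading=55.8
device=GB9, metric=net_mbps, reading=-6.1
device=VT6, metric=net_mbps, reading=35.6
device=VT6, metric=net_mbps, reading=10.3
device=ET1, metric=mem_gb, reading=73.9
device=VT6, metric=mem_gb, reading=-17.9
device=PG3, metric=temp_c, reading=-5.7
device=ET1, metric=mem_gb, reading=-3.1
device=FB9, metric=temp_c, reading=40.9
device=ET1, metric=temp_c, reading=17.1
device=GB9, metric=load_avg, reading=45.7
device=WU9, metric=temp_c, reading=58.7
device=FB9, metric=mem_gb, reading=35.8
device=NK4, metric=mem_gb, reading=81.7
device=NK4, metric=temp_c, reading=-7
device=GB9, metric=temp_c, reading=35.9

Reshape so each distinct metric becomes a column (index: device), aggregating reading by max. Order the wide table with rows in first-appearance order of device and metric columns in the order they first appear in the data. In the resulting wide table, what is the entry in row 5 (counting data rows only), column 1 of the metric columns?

With rows in first-appearance order of device, row 5 is device=PG3. metric columns in first-appearance order: mem_gb, temp_c, load_avg, net_mbps; column 1 is mem_gb.
Long rows with device=PG3, metric=mem_gb: max(10.4, 79.7) = 79.7.

79.7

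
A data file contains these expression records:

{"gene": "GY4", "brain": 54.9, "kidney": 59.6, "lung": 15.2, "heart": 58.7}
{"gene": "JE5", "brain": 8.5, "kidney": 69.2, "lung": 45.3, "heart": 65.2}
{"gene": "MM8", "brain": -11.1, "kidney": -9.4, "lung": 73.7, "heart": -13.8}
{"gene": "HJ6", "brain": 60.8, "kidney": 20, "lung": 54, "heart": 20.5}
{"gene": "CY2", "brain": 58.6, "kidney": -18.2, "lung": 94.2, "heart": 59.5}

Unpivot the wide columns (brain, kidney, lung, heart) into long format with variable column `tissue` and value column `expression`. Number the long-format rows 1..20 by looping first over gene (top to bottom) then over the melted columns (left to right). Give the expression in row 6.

20 rows total (5 × 4). Row 6: index ⌊(6-1)/4⌋ = 1 into gene → JE5; (6-1) mod 4 = 1 into the melted columns → kidney.
So row 6 is (JE5, kidney, 69.2); expression = 69.2.

69.2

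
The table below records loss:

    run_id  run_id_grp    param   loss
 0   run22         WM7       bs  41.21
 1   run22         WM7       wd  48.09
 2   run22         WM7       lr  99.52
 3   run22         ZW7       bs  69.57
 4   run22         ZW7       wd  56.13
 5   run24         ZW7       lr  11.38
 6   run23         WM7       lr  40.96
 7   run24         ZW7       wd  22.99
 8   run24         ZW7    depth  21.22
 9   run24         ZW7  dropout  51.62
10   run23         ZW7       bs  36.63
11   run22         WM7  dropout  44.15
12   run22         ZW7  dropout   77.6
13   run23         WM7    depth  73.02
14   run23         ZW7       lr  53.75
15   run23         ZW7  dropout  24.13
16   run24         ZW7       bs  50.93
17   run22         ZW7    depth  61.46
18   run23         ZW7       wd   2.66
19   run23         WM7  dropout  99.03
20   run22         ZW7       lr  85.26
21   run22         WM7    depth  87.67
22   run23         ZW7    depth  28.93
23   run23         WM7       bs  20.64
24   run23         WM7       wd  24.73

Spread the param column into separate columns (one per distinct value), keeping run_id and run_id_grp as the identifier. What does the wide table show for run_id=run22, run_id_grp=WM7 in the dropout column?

Wide layout: rows indexed by run_id and run_id_grp, columns are the 5 distinct param values (bs, wd, lr, depth, dropout).
Cell (run_id=run22, run_id_grp=WM7, param=dropout) draws from the long row where run_id=run22, run_id_grp=WM7 and param=dropout, which has loss=44.15.

44.15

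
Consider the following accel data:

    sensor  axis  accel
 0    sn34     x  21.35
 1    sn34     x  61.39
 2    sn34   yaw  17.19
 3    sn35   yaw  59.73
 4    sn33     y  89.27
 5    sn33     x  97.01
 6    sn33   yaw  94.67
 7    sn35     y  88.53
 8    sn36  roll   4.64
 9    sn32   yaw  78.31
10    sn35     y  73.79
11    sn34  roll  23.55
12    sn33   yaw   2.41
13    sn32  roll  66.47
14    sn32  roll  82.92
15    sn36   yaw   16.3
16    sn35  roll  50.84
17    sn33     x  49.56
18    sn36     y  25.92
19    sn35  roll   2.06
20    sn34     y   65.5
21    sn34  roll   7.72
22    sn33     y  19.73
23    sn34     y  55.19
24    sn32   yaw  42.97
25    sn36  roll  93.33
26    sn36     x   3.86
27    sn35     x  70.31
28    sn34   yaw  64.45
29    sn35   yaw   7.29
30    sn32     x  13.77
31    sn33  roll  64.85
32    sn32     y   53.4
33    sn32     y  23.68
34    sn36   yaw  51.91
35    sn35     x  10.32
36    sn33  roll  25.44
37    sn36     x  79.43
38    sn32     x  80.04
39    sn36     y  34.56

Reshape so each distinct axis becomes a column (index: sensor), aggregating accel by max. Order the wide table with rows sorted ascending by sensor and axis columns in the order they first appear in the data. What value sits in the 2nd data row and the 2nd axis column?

With rows sorted ascending by sensor, row 2 is sensor=sn33. axis columns in first-appearance order: x, yaw, y, roll; column 2 is yaw.
Long rows with sensor=sn33, axis=yaw: max(94.67, 2.41) = 94.67.

94.67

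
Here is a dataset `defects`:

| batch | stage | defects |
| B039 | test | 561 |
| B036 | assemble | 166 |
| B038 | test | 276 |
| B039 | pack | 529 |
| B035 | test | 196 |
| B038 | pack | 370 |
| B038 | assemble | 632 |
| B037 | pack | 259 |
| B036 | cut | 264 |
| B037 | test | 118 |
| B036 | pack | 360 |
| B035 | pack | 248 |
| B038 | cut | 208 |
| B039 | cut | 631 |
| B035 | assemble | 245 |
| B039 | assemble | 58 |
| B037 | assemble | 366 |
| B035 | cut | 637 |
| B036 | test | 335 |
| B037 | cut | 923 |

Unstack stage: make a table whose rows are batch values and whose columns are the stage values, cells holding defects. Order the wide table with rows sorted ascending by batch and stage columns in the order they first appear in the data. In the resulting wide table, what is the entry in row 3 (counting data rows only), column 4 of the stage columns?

With rows sorted ascending by batch, row 3 is batch=B037. stage columns in first-appearance order: test, assemble, pack, cut; column 4 is cut.
Long rows with batch=B037, stage=cut: defects = 923.

923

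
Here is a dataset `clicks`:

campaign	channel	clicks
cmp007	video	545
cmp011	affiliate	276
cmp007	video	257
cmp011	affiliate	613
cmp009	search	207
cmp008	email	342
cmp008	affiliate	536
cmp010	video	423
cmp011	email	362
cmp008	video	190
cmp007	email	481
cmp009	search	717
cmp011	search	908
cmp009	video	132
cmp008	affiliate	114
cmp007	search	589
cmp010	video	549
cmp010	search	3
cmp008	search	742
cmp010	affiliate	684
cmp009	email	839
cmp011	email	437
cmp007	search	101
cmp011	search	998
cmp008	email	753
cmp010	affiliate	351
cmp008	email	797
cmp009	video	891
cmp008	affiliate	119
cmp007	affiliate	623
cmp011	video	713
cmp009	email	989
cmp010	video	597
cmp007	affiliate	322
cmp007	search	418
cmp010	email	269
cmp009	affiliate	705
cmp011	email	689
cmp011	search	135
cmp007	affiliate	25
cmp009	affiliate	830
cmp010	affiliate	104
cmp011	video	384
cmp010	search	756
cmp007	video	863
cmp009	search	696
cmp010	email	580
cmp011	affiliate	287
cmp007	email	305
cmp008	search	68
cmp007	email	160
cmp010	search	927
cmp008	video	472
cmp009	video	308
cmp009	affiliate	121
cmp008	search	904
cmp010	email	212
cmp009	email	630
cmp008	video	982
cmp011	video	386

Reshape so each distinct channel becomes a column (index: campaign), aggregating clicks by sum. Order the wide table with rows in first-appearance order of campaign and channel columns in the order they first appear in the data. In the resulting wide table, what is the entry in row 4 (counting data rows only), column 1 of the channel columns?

With rows in first-appearance order of campaign, row 4 is campaign=cmp008. channel columns in first-appearance order: video, affiliate, search, email; column 1 is video.
Long rows with campaign=cmp008, channel=video: 190 + 472 + 982 = 1644.

1644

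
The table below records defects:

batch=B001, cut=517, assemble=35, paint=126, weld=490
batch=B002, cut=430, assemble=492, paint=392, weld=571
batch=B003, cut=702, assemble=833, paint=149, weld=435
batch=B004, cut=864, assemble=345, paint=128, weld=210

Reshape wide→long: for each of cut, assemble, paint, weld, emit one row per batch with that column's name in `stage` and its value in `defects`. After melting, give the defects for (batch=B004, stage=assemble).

Unpivoting turns each (batch, wide-column) pair into one long row.
The wide cell at row B004, column assemble holds 345, so the long row (B004, assemble) has defects=345.

345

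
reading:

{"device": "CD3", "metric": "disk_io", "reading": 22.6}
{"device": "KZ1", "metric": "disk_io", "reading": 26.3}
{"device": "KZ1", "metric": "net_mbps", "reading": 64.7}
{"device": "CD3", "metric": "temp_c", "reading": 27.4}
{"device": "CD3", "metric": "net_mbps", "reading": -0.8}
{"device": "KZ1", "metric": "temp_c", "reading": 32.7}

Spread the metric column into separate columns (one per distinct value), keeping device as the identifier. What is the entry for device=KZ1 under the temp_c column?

Wide layout: rows indexed by device, columns are the 3 distinct metric values (disk_io, net_mbps, temp_c).
Cell (device=KZ1, metric=temp_c) draws from the long row where device=KZ1 and metric=temp_c, which has reading=32.7.

32.7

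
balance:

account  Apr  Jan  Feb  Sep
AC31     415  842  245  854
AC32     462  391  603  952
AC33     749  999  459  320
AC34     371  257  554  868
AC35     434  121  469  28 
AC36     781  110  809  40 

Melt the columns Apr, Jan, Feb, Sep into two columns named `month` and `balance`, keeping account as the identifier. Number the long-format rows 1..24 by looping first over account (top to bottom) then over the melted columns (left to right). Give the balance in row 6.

24 rows total (6 × 4). Row 6: index ⌊(6-1)/4⌋ = 1 into account → AC32; (6-1) mod 4 = 1 into the melted columns → Jan.
So row 6 is (AC32, Jan, 391); balance = 391.

391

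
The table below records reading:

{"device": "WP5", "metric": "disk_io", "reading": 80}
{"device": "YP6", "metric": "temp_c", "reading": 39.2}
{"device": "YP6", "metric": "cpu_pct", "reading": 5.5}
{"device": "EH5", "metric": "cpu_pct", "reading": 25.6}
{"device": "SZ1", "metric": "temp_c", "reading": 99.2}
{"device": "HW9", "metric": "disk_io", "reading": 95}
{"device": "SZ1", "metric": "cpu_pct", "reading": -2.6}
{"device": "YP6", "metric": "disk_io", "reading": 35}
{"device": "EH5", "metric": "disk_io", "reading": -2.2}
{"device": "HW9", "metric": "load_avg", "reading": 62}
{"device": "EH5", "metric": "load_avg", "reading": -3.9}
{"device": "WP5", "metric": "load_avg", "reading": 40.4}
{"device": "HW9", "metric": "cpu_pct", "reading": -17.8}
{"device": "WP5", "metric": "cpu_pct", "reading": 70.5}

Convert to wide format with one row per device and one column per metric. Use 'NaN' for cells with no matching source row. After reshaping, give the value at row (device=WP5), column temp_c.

No long-format row has device=WP5 and metric=temp_c, so the cell is NaN.

NaN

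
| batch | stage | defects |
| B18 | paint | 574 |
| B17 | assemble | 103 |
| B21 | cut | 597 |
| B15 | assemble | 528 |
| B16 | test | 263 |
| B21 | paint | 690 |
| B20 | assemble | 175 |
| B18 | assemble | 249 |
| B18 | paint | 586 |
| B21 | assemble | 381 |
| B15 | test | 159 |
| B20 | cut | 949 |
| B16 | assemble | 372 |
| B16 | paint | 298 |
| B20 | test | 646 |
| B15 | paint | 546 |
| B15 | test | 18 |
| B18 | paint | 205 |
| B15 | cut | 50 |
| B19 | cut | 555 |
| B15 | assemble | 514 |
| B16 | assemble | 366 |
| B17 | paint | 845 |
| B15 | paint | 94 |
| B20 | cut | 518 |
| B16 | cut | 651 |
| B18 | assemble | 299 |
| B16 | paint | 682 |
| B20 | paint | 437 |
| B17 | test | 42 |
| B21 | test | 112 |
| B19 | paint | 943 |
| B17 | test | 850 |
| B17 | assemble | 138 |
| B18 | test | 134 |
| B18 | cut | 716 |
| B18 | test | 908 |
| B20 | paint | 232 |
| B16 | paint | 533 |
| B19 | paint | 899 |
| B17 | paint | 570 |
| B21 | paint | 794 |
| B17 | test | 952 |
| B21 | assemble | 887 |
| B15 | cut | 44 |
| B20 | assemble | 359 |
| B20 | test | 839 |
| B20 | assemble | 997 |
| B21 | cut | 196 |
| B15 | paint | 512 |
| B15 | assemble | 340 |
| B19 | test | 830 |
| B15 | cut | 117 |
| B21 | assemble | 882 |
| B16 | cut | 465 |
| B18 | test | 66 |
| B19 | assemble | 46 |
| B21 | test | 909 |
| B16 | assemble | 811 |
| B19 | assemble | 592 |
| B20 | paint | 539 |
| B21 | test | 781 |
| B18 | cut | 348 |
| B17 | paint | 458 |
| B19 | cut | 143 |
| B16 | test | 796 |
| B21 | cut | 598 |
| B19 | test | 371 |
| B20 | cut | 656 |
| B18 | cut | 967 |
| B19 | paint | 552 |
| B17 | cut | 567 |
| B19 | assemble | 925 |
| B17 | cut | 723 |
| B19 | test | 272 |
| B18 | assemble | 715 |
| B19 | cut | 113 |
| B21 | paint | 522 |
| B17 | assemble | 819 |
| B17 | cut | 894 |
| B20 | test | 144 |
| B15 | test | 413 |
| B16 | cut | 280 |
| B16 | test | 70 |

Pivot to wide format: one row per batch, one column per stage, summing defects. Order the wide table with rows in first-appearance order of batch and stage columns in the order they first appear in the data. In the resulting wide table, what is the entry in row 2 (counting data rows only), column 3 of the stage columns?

With rows in first-appearance order of batch, row 2 is batch=B17. stage columns in first-appearance order: paint, assemble, cut, test; column 3 is cut.
Long rows with batch=B17, stage=cut: 567 + 723 + 894 = 2184.

2184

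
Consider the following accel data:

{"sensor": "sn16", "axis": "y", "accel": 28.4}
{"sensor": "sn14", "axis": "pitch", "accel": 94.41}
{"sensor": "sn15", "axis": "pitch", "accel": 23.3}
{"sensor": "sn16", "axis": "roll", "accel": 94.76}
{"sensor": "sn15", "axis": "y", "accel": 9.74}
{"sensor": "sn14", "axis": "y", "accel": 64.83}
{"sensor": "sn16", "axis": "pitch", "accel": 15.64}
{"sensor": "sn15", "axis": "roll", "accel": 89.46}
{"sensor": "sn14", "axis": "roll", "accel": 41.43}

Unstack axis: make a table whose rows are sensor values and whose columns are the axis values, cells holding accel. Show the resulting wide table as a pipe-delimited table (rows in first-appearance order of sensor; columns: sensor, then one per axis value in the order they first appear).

Columns: sensor plus the 3 distinct axis values (y, pitch, roll).
For example, row sn16 column y takes accel=28.4 from the long row (sn16, y).

| sensor | y | pitch | roll |
| sn16 | 28.4 | 15.64 | 94.76 |
| sn14 | 64.83 | 94.41 | 41.43 |
| sn15 | 9.74 | 23.3 | 89.46 |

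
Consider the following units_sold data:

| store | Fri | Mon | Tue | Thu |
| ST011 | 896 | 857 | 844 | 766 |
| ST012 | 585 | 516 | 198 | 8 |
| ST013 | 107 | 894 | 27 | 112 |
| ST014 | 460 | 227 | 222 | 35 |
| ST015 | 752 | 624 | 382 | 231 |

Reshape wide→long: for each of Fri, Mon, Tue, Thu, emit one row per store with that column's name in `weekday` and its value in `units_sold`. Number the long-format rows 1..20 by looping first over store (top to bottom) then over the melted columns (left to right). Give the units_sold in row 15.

20 rows total (5 × 4). Row 15: index ⌊(15-1)/4⌋ = 3 into store → ST014; (15-1) mod 4 = 2 into the melted columns → Tue.
So row 15 is (ST014, Tue, 222); units_sold = 222.

222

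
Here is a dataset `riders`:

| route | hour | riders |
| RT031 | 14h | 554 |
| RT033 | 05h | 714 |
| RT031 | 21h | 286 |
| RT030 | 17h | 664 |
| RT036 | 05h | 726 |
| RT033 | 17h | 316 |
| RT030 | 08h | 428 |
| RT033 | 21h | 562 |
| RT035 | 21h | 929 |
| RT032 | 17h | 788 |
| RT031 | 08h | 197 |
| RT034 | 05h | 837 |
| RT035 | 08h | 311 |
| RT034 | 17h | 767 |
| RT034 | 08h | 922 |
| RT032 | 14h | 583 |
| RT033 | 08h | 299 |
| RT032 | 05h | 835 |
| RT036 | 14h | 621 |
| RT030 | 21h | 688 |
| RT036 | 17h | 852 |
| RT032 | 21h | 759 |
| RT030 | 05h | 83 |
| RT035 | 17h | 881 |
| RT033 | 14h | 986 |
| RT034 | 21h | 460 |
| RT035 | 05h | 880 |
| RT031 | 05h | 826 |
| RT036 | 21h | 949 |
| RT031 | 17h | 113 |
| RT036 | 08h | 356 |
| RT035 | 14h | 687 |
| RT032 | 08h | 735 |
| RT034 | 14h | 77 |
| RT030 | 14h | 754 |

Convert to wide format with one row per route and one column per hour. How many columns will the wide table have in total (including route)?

6

1 column for route plus 5 distinct hour values → 6 columns.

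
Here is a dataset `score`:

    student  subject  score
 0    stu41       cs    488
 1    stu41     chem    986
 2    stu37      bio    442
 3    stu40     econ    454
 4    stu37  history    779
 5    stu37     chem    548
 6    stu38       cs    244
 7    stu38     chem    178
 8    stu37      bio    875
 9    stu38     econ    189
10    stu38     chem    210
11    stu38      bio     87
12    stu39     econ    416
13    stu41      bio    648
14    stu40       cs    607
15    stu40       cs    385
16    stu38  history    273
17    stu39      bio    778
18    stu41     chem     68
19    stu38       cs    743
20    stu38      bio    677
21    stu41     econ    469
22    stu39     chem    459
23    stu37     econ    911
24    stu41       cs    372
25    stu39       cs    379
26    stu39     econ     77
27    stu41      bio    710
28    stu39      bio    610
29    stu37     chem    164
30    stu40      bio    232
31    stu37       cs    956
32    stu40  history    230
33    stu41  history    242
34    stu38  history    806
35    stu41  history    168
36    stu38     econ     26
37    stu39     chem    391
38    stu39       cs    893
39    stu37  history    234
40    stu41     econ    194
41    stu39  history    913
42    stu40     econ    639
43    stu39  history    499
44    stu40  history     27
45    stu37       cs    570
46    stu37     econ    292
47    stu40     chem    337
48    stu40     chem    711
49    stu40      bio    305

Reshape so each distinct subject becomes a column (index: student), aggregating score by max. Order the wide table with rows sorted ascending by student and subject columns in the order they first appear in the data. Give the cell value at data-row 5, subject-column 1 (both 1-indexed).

488

With rows sorted ascending by student, row 5 is student=stu41. subject columns in first-appearance order: cs, chem, bio, econ, history; column 1 is cs.
Long rows with student=stu41, subject=cs: max(488, 372) = 488.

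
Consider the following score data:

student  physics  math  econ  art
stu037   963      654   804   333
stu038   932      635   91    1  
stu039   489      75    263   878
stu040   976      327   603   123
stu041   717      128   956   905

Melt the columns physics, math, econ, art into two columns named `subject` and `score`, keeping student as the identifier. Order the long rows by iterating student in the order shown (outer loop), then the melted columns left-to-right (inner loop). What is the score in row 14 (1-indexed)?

20 rows total (5 × 4). Row 14: index ⌊(14-1)/4⌋ = 3 into student → stu040; (14-1) mod 4 = 1 into the melted columns → math.
So row 14 is (stu040, math, 327); score = 327.

327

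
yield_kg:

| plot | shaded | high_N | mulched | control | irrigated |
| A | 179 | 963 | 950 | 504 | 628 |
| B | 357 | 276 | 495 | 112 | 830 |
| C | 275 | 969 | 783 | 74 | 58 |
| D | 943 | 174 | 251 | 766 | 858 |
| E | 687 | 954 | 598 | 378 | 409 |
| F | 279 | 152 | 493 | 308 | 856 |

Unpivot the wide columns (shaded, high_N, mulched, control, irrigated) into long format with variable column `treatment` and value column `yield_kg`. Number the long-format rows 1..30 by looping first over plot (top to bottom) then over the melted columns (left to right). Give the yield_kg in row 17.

174

30 rows total (6 × 5). Row 17: index ⌊(17-1)/5⌋ = 3 into plot → D; (17-1) mod 5 = 1 into the melted columns → high_N.
So row 17 is (D, high_N, 174); yield_kg = 174.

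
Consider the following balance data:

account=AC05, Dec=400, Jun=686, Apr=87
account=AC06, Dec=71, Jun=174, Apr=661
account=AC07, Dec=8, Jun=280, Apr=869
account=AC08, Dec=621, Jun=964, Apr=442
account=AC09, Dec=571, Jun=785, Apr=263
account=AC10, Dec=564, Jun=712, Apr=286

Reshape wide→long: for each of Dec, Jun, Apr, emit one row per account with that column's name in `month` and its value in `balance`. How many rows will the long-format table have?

18

6 account values × 3 melted columns = 18 rows.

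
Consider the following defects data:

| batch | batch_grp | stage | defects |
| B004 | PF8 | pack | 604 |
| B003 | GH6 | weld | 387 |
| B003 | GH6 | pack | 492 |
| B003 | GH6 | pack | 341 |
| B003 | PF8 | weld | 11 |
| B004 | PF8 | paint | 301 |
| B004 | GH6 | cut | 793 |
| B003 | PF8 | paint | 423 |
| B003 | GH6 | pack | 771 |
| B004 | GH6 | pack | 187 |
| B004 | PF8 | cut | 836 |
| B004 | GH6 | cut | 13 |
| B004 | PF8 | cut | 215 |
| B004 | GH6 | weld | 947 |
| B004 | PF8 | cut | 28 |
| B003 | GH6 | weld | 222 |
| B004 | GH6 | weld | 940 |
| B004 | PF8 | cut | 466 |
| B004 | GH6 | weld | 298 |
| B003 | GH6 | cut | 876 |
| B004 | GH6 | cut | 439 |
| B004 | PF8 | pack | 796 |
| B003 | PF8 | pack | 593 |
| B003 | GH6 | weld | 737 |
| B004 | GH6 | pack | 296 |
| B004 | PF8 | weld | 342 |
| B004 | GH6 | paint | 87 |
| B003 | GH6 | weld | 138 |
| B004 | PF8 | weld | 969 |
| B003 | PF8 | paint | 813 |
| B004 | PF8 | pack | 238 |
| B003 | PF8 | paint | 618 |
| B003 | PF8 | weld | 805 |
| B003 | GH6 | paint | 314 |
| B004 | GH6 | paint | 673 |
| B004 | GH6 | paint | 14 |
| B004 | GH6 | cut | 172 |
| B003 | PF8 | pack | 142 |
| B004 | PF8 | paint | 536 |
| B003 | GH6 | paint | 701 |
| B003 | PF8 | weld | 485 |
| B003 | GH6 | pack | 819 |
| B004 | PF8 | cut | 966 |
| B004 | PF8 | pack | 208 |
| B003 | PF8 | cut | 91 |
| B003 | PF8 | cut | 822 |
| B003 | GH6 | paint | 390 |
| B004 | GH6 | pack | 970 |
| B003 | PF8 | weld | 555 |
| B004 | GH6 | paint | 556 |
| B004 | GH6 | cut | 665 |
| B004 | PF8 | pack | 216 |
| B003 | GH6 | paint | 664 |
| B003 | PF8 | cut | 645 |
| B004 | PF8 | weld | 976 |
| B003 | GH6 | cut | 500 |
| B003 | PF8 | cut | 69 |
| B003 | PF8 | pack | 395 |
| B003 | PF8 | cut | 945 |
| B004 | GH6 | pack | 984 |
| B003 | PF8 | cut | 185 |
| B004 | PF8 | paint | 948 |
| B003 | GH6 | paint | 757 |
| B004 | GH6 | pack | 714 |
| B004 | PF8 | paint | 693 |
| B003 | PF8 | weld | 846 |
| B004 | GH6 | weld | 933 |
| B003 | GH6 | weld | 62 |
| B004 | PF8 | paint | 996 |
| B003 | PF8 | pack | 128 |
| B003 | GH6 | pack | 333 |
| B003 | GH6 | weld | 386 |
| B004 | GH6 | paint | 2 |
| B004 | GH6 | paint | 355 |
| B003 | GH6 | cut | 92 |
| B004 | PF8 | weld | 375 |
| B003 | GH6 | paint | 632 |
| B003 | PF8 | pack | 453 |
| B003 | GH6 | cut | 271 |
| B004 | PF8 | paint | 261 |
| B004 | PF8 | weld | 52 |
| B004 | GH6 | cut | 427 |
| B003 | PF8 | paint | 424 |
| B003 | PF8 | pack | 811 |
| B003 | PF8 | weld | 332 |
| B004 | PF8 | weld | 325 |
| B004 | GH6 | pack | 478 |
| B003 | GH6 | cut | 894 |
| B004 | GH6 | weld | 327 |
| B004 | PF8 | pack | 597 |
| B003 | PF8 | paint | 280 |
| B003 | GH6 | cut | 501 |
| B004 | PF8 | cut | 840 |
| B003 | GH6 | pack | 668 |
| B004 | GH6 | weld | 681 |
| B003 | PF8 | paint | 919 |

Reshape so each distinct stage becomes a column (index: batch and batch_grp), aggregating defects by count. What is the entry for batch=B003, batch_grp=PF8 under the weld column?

6

Rows with batch=B003, batch_grp=PF8 and stage=weld: defects values are 11, 805, 485, 555, 846, 332.
6 rows match — count = 6.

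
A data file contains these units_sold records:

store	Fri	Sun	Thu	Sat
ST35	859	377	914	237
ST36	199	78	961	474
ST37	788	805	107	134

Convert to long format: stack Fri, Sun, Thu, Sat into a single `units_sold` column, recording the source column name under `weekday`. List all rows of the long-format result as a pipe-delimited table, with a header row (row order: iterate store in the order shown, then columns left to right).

Each (store, column) pair becomes one row: 3 × 4 = 12 rows.
For example, (ST35, Fri) → units_sold=859.

| store | weekday | units_sold |
| ST35 | Fri | 859 |
| ST35 | Sun | 377 |
| ST35 | Thu | 914 |
| ST35 | Sat | 237 |
| ST36 | Fri | 199 |
| ST36 | Sun | 78 |
| ST36 | Thu | 961 |
| ST36 | Sat | 474 |
| ST37 | Fri | 788 |
| ST37 | Sun | 805 |
| ST37 | Thu | 107 |
| ST37 | Sat | 134 |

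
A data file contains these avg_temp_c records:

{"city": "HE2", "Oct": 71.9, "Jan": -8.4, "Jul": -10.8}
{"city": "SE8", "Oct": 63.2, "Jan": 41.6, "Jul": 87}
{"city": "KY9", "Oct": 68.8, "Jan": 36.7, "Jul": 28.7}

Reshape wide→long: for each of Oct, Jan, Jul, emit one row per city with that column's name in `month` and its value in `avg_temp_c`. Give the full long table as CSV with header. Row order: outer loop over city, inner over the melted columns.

Each (city, column) pair becomes one row: 3 × 3 = 9 rows.
For example, (HE2, Oct) → avg_temp_c=71.9.

city,month,avg_temp_c
HE2,Oct,71.9
HE2,Jan,-8.4
HE2,Jul,-10.8
SE8,Oct,63.2
SE8,Jan,41.6
SE8,Jul,87
KY9,Oct,68.8
KY9,Jan,36.7
KY9,Jul,28.7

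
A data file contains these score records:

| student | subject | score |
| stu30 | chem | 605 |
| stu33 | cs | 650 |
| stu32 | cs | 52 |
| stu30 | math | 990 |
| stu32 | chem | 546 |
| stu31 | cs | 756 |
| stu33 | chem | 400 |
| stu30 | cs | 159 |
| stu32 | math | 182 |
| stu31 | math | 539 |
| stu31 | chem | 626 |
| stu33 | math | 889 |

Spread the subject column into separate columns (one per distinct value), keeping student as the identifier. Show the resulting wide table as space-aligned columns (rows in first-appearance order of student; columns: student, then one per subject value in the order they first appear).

Columns: student plus the 3 distinct subject values (chem, cs, math).
For example, row stu30 column chem takes score=605 from the long row (stu30, chem).

student  chem  cs   math
stu30    605   159  990 
stu33    400   650  889 
stu32    546   52   182 
stu31    626   756  539 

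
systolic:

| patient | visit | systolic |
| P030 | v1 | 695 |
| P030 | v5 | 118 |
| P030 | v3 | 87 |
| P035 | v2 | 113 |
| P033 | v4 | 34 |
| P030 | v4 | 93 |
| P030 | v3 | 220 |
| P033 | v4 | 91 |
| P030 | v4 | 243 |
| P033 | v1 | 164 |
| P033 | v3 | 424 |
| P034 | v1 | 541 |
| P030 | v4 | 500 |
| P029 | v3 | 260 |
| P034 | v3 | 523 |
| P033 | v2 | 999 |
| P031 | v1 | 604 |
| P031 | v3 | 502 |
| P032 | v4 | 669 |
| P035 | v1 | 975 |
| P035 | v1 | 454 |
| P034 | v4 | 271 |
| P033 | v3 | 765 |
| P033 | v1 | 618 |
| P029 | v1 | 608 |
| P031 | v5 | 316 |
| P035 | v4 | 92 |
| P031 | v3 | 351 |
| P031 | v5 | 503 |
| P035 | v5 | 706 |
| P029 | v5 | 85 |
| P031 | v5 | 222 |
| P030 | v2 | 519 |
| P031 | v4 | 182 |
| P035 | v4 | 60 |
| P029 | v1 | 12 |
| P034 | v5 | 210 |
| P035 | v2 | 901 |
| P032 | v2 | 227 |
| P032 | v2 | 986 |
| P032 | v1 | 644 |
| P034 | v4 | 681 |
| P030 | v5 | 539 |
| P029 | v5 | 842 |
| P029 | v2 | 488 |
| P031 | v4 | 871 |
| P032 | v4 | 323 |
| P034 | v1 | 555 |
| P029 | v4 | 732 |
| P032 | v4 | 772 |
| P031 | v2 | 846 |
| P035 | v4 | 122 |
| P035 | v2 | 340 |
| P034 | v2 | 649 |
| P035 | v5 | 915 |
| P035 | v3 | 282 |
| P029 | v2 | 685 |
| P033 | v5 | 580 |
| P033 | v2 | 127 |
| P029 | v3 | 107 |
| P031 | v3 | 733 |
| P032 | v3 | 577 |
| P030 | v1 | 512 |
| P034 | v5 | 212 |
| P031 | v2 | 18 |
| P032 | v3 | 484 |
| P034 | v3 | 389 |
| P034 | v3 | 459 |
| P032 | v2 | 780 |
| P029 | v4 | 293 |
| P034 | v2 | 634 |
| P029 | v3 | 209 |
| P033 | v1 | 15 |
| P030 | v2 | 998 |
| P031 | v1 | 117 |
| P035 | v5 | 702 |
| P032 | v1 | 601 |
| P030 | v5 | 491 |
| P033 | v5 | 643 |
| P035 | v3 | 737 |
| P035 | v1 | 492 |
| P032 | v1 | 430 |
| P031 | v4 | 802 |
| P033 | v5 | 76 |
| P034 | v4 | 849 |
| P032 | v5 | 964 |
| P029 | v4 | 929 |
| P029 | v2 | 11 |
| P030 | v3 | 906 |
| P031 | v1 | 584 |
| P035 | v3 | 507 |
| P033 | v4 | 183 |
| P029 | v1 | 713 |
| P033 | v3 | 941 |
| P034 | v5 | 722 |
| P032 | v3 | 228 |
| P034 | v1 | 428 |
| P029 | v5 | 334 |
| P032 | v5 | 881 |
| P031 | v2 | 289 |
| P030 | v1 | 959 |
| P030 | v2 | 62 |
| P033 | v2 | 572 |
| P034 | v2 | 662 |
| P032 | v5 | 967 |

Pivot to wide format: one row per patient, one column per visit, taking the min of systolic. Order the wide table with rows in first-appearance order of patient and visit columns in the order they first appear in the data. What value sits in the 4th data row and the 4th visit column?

With rows in first-appearance order of patient, row 4 is patient=P034. visit columns in first-appearance order: v1, v5, v3, v2, v4; column 4 is v2.
Long rows with patient=P034, visit=v2: min(649, 634, 662) = 634.

634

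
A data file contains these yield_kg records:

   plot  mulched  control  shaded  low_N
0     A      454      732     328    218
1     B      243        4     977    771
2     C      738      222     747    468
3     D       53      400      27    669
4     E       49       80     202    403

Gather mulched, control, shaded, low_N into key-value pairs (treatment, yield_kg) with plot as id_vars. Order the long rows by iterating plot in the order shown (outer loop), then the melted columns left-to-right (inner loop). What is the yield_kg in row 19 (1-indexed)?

20 rows total (5 × 4). Row 19: index ⌊(19-1)/4⌋ = 4 into plot → E; (19-1) mod 4 = 2 into the melted columns → shaded.
So row 19 is (E, shaded, 202); yield_kg = 202.

202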